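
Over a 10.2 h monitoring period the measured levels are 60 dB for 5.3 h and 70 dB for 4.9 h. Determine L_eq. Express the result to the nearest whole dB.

67 dB

Weight each interval's intensity by its duration and average over T = 10.2 h:
Σ tᵢ·10^(Lᵢ/10) = 5.3·10^(60/10) + 4.9·10^(70/10) = 5.430e+07.
L_eq = 10·log₁₀(5.430e+07/10.2) = 67.26 dB.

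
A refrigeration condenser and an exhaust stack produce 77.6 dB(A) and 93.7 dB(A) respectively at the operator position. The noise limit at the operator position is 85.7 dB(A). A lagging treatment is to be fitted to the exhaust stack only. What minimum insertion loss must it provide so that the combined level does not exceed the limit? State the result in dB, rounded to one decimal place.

8.7 dB

Fixed contribution from the other source: Σ 10^(L/10) = 10^(77.6/10) = 5.754e+07 (77.60 dB(A)).
The limit corresponds to 10^(85.7/10) = 3.715e+08; subtracting the fixed part leaves 3.140e+08 for the exhaust stack, i.e. 84.97 dB(A).
So the exhaust stack must be reduced from 93.7 to 84.97 dB(A): IL = 8.73 dB.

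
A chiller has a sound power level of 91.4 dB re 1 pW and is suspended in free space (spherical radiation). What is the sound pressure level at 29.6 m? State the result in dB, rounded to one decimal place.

51.0 dB

L_p = L_w − 10·log₁₀(4π·r²) with r = 29.6 m.
4π·r² = 1.101e+04 m², 10·log₁₀ of that is 40.418 dB.
L_p = 91.4 − 40.418 = 50.98 dB.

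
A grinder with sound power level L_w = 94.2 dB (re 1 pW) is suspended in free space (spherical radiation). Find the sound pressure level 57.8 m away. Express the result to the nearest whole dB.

48 dB

The power spreads over a sphere of area 4π·r², so L_p = L_w − 10·log₁₀(4π·r²).
4π·r² = 4.198e+04 m², 10·log₁₀ of that is 46.231 dB.
L_p = 94.2 − 46.231 = 47.97 dB.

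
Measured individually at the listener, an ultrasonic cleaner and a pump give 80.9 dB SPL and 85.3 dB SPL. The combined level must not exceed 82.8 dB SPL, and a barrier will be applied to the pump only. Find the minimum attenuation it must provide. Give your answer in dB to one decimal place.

7.0 dB

The untreated sources together contribute 10^(80.9/10) = 1.230e+08, i.e. 80.90 dB SPL.
The limit corresponds to 10^(82.8/10) = 1.905e+08; subtracting the fixed part leaves 6.752e+07 for the pump, i.e. 78.29 dB SPL.
Required insertion loss = 85.3 − 78.29 = 7.01 dB.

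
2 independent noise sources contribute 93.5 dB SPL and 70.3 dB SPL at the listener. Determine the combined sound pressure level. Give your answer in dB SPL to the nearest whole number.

For uncorrelated sources the intensities add, so convert each level to linear form, sum, and take 10·log₁₀ of the total.
Σ 10^(L/10) = 10^(93.5/10) + 10^(70.3/10) = 2.249e+09.
L_total = 10·log₁₀(2.249e+09) = 93.52 dB SPL.

94 dB SPL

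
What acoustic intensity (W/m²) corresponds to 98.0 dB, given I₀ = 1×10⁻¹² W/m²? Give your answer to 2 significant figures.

0.0063 W/m²

L = 10·log₁₀(I/I₀) ⇒ I = I₀·10^(L/10) = 10⁻¹² × 10^9.80.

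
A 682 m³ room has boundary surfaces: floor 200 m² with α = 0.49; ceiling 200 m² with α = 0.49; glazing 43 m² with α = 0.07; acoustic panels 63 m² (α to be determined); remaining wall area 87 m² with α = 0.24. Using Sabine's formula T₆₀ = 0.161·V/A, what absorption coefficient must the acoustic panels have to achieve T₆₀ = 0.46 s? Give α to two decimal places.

From T₆₀ = 0.161·V/A, the target T₆₀ = 0.46 s needs A = 0.161·682/0.46 = 238.70 m².
Absorption from the other surfaces = 200·0.49 + 200·0.49 + 43·0.07 + 87·0.24 = 219.89 m², so the acoustic panels must supply 18.81 m² over 63 m².
α = 18.81/63 = 0.299.

0.30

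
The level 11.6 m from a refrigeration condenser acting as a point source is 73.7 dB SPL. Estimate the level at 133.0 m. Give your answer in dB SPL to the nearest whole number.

53 dB SPL

Spherical spreading from a point source gives a 20·log₁₀(r₂/r₁) drop.
L₂ = 73.7 − 20·log₁₀(133.0/11.6) = 73.7 − 21.188 = 52.51 dB SPL.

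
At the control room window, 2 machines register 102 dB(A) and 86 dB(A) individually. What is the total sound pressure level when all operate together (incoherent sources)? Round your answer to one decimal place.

102.1 dB(A)

For uncorrelated sources the intensities add, so convert each level to linear form, sum, and take 10·log₁₀ of the total.
Σ 10^(L/10) = 10^(102/10) + 10^(86/10) = 1.625e+10.
L_total = 10·log₁₀(1.625e+10) = 102.11 dB(A).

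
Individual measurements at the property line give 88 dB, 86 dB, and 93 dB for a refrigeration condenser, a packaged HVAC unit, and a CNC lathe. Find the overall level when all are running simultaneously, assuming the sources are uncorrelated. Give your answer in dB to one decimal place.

For uncorrelated sources the intensities add, so convert each level to linear form, sum, and take 10·log₁₀ of the total.
Σ 10^(L/10) = 10^(88/10) + 10^(86/10) + 10^(93/10) = 3.024e+09.
L_total = 10·log₁₀(3.024e+09) = 94.81 dB.

94.8 dB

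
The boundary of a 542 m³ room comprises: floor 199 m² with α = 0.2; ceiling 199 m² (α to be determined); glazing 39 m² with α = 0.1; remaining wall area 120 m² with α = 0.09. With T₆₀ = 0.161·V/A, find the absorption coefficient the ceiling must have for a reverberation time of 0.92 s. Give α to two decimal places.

From T₆₀ = 0.161·V/A, the target T₆₀ = 0.92 s needs A = 0.161·542/0.92 = 94.85 m².
Absorption from the other surfaces = 199·0.2 + 39·0.1 + 120·0.09 = 54.50 m², so the ceiling must supply 40.35 m² over 199 m².
α = 40.35/199 = 0.203.

0.20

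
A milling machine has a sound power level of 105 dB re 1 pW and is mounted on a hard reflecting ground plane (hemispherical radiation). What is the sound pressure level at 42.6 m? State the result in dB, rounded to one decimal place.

64.4 dB

The power spreads over a hemisphere of area 2π·r², so L_p = L_w − 10·log₁₀(2π·r²).
2π·r² = 1.14e+04 m², 10·log₁₀ of that is 40.570 dB.
L_p = 105 − 40.570 = 64.43 dB.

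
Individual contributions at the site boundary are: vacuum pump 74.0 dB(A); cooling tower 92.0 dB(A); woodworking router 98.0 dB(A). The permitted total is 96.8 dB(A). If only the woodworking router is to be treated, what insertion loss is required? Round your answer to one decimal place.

3.0 dB

The untreated sources together contribute 10^(74.0/10) + 10^(92.0/10) = 1.610e+09, i.e. 92.07 dB(A).
To meet 96.8 dB(A) overall, the treated woodworking router may contribute at most 10^(96.8/10) − 1.610e+09 = 3.176e+09, i.e. 95.02 dB(A).
So the woodworking router must be reduced from 98.0 to 95.02 dB(A): IL = 2.98 dB.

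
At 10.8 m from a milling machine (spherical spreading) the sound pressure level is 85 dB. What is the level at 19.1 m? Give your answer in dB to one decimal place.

80.0 dB

Spherical spreading from a point source gives a 20·log₁₀(r₂/r₁) drop.
L₂ = 85 − 20·log₁₀(19.1/10.8) = 85 − 4.952 = 80.05 dB.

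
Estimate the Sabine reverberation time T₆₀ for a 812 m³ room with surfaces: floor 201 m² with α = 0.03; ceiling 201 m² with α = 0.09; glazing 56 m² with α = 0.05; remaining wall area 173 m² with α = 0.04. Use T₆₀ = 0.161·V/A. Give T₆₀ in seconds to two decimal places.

A = Σ Sᵢαᵢ = 201·0.03 + 201·0.09 + 56·0.05 + 173·0.04 = 33.84 m².
T₆₀ = 0.161·V/A = 0.161·812/33.84 = 3.863 s.

3.86 s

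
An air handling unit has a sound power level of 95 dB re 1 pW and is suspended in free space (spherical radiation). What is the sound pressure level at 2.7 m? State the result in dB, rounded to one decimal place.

75.4 dB

The power spreads over a sphere of area 4π·r², so L_p = L_w − 10·log₁₀(4π·r²).
4π·r² = 91.61 m², 10·log₁₀ of that is 19.619 dB.
L_p = 95 − 19.619 = 75.38 dB.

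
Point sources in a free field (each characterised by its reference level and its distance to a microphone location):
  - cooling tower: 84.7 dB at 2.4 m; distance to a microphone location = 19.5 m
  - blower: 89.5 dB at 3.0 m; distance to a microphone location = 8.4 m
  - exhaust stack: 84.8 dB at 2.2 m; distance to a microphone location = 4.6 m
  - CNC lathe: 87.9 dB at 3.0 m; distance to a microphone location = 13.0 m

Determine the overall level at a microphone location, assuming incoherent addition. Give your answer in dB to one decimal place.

83.4 dB

First find each source's level at the receiver (point-source: −20·log₁₀(r/r_ref)), then combine on an intensity basis.
cooling tower: 84.7 − 20·log₁₀(19.5/2.4) = 84.7 − 18.20 = 66.50 dB.
blower: 89.5 − 20·log₁₀(8.4/3.0) = 89.5 − 8.94 = 80.56 dB.
exhaust stack: 84.8 − 20·log₁₀(4.6/2.2) = 84.8 − 6.41 = 78.39 dB.
CNC lathe: 87.9 − 20·log₁₀(13.0/3.0) = 87.9 − 12.74 = 75.16 dB.
Σ 10^(L/10) = 2.201e+08 → L_total = 10·log₁₀(2.201e+08) = 83.43 dB.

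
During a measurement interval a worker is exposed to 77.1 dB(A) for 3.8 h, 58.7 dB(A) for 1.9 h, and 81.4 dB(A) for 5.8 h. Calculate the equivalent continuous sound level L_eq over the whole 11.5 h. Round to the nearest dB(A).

79 dB(A)

Weight each interval's intensity by its duration and average over T = 11.5 h:
Σ tᵢ·10^(Lᵢ/10) = 3.8·10^(77.1/10) + 1.9·10^(58.7/10) + 5.8·10^(81.4/10) = 9.969e+08.
L_eq = 10·log₁₀(9.969e+08/11.5) = 79.38 dB(A).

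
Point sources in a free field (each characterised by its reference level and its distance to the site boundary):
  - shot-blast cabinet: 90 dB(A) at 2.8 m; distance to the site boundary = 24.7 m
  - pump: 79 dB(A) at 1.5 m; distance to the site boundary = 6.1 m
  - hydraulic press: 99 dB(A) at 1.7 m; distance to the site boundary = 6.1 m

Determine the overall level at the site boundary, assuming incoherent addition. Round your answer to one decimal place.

88.0 dB(A)

Apply inverse-square spreading to bring every level to the receiver, then sum 10^(L/10).
shot-blast cabinet: 90 − 20·log₁₀(24.7/2.8) = 90 − 18.91 = 71.09 dB(A).
pump: 79 − 20·log₁₀(6.1/1.5) = 79 − 12.18 = 66.82 dB(A).
hydraulic press: 99 − 20·log₁₀(6.1/1.7) = 99 − 11.10 = 87.90 dB(A).
Σ 10^(L/10) = 6.346e+08 → L_total = 10·log₁₀(6.346e+08) = 88.02 dB(A).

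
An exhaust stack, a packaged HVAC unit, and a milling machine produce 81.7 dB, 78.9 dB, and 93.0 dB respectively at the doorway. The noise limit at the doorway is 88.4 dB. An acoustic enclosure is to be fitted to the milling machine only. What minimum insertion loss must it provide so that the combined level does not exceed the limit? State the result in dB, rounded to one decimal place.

Everything except the milling machine sums to 10^(81.7/10) + 10^(78.9/10) = 2.255e+08 in linear terms, 83.53 dB.
The limit corresponds to 10^(88.4/10) = 6.918e+08; subtracting the fixed part leaves 4.663e+08 for the milling machine, i.e. 86.69 dB.
Required insertion loss = 93.0 − 86.69 = 6.31 dB.

6.3 dB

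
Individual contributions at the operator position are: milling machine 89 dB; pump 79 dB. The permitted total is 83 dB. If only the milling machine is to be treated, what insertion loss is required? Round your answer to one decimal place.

The untreated sources together contribute 10^(79/10) = 7.943e+07, i.e. 79.00 dB.
The limit corresponds to 10^(83/10) = 1.995e+08; subtracting the fixed part leaves 1.201e+08 for the milling machine, i.e. 80.80 dB.
Required insertion loss = 89 − 80.80 = 8.20 dB.

8.2 dB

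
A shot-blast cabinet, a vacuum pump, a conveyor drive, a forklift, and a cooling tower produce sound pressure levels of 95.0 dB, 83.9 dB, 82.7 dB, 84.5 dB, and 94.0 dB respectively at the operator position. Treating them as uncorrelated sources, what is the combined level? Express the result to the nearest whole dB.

For uncorrelated sources the intensities add, so convert each level to linear form, sum, and take 10·log₁₀ of the total.
Σ 10^(L/10) = 10^(95.0/10) + 10^(83.9/10) + 10^(82.7/10) + 10^(84.5/10) + 10^(94.0/10) = 6.388e+09.
L_total = 10·log₁₀(6.388e+09) = 98.05 dB.

98 dB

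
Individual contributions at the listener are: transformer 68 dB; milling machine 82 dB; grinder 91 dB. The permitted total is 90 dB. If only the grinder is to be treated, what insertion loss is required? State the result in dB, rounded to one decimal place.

1.8 dB

The untreated sources together contribute 10^(68/10) + 10^(82/10) = 1.648e+08, i.e. 82.17 dB.
To meet 90 dB overall, the treated grinder may contribute at most 10^(90/10) − 1.648e+08 = 8.352e+08, i.e. 89.22 dB.
Required insertion loss = 91 − 89.22 = 1.78 dB.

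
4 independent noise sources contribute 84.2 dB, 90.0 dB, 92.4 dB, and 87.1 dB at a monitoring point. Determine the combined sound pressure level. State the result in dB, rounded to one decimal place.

For uncorrelated sources the intensities add, so convert each level to linear form, sum, and take 10·log₁₀ of the total.
Σ 10^(L/10) = 10^(84.2/10) + 10^(90.0/10) + 10^(92.4/10) + 10^(87.1/10) = 3.514e+09.
L_total = 10·log₁₀(3.514e+09) = 95.46 dB.

95.5 dB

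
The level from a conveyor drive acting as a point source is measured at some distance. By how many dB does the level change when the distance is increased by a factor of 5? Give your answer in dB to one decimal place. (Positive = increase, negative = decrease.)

-14.0 dB

A point source loses 6 dB per doubling of distance; generally ΔL = −20·log₁₀(r₂/r₁).
ΔL = −20·log₁₀(5) = -13.98 dB.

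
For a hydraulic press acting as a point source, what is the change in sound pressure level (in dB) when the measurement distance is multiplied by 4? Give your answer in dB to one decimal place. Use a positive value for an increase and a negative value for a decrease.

Point-source spreading: ΔL = −20·log₁₀(r₂/r₁).
ΔL = −20·log₁₀(4) = -12.04 dB.

-12.0 dB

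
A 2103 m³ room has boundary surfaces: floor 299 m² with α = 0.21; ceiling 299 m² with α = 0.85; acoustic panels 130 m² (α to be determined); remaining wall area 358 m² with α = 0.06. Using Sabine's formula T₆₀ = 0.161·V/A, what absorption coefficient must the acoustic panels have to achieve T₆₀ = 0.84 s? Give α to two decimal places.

Required total absorption A = 0.161·2103/0.84 = 403.08 m².
Absorption from the other surfaces = 299·0.21 + 299·0.85 + 358·0.06 = 338.42 m², so the acoustic panels must supply 64.66 m² over 130 m².
α = 64.66/130 = 0.497.

0.50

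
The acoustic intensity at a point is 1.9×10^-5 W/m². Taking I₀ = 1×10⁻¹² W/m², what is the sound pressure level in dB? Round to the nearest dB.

Dividing by I₀ shifts the exponent by 12: I/I₀ = 1.9×10^7.
L = 10·(0.2788 + 7) = 72.79 dB.

73 dB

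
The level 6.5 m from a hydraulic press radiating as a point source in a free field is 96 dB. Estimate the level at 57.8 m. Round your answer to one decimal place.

Point-source attenuation: ΔL = 20·log₁₀(r₂/r₁) = 20·log₁₀(57.8/6.5) = 18.980 dB.
L₂ = 96 − 20·log₁₀(57.8/6.5) = 96 − 18.980 = 77.02 dB.

77.0 dB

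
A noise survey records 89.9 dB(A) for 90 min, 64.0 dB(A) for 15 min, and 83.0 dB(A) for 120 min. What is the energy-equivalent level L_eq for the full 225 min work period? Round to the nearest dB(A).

87 dB(A)

L_eq = 10·log₁₀[(1/T)·Σ tᵢ·10^(Lᵢ/10)] with T = 225 min.
Σ tᵢ·10^(Lᵢ/10) = 90·10^(89.9/10) + 15·10^(64.0/10) + 120·10^(83.0/10) = 1.119e+11.
L_eq = 10·log₁₀(1.119e+11/225) = 86.97 dB(A).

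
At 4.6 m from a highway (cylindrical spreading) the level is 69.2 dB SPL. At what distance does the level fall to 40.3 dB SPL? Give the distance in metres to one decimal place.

3570.7 m

For a line source L₁ − L₂ = 10·log₁₀(r₂/r₁), so r₂ = r₁·10^((L₁−L₂)/10).
r₂ = 4.6·10^((69.2−40.3)/10) = 4.6·10^(28.9/10) = 3570.74 m.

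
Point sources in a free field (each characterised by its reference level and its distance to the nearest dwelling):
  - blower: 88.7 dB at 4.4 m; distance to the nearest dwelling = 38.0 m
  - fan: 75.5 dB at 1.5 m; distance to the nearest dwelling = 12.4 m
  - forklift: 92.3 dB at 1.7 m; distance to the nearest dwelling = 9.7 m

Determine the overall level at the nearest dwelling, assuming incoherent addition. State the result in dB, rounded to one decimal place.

Apply inverse-square spreading to bring every level to the receiver, then sum 10^(L/10).
blower: 88.7 − 20·log₁₀(38.0/4.4) = 88.7 − 18.73 = 69.97 dB.
fan: 75.5 − 20·log₁₀(12.4/1.5) = 75.5 − 18.35 = 57.15 dB.
forklift: 92.3 − 20·log₁₀(9.7/1.7) = 92.3 − 15.13 = 77.17 dB.
Σ 10^(L/10) = 6.262e+07 → L_total = 10·log₁₀(6.262e+07) = 77.97 dB.

78.0 dB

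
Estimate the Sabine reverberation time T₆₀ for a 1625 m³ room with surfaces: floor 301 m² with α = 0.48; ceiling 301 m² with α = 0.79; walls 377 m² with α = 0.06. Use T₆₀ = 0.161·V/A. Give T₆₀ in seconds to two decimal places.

Total absorption A = 301·0.48 + 301·0.79 + 377·0.06 = 404.89 m² sabins.
T₆₀ = 0.161·V/A = 0.161·1625/404.89 = 0.646 s.

0.65 s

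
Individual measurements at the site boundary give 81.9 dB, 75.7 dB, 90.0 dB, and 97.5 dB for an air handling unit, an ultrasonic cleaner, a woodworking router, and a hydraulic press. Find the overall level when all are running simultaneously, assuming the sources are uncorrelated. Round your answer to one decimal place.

98.3 dB

Incoherent sources combine by intensity addition: L_total = 10·log₁₀(Σ 10^(L_i/10)).
Σ 10^(L/10) = 10^(81.9/10) + 10^(75.7/10) + 10^(90.0/10) + 10^(97.5/10) = 6.815e+09.
L_total = 10·log₁₀(6.815e+09) = 98.33 dB.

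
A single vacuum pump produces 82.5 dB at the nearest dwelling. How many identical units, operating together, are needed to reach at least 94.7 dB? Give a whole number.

The shortfall is 94.7 − 82.5 = 12.2 dB, and N units add 10·log₁₀ N, so need 10·log₁₀ N ≥ 12.2.
N ≥ 10^(12.2/10) = 16.596, so N = 17.

17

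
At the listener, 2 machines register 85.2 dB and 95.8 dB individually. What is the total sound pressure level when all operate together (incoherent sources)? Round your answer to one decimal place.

96.2 dB

Incoherent sources combine by intensity addition: L_total = 10·log₁₀(Σ 10^(L_i/10)).
Σ 10^(L/10) = 10^(85.2/10) + 10^(95.8/10) = 4.133e+09.
L_total = 10·log₁₀(4.133e+09) = 96.16 dB.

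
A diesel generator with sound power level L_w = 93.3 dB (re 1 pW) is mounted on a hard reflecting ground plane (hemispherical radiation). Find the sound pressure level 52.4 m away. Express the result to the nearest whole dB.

The power spreads over a hemisphere of area 2π·r², so L_p = L_w − 10·log₁₀(2π·r²).
2π·r² = 1.725e+04 m², 10·log₁₀ of that is 42.368 dB.
L_p = 93.3 − 42.368 = 50.93 dB.

51 dB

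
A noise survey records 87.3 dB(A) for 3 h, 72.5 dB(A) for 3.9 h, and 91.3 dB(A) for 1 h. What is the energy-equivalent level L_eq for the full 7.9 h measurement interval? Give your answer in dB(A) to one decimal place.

85.8 dB(A)

L_eq = 10·log₁₀[(1/T)·Σ tᵢ·10^(Lᵢ/10)] with T = 7.9 h.
Σ tᵢ·10^(Lᵢ/10) = 3·10^(87.3/10) + 3.9·10^(72.5/10) + 1·10^(91.3/10) = 3.029e+09.
L_eq = 10·log₁₀(3.029e+09/7.9) = 85.84 dB(A).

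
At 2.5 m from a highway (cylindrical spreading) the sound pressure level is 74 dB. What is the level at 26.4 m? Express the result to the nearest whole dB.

64 dB

Line-source attenuation: ΔL = 10·log₁₀(r₂/r₁) = 10·log₁₀(26.4/2.5) = 10.237 dB.
L₂ = 74 − 10·log₁₀(26.4/2.5) = 74 − 10.237 = 63.76 dB.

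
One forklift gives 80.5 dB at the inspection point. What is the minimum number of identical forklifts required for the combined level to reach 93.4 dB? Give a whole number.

20

Need L₁ + 10·log₁₀ N ≥ 93.4, i.e. log₁₀ N ≥ 1.29.
N ≥ 10^(12.9/10) = 19.498, so N = 20.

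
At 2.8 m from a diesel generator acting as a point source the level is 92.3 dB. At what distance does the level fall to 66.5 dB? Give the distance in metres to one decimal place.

The 25.8 dB drop corresponds to a distance ratio of 10^(25.8/20) for a point source.
r₂ = 2.8·10^((92.3−66.5)/20) = 2.8·10^(25.8/20) = 54.60 m.

54.6 m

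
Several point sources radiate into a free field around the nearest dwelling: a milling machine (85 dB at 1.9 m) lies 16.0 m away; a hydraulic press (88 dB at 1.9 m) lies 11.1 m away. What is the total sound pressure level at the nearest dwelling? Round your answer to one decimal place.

Apply inverse-square spreading to bring every level to the receiver, then sum 10^(L/10).
milling machine: 85 − 20·log₁₀(16.0/1.9) = 85 − 18.51 = 66.49 dB.
hydraulic press: 88 − 20·log₁₀(11.1/1.9) = 88 − 15.33 = 72.67 dB.
Σ 10^(L/10) = 2.295e+07 → L_total = 10·log₁₀(2.295e+07) = 73.61 dB.

73.6 dB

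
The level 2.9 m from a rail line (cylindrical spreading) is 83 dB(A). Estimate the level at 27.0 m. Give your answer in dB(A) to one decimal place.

For a line source, L₂ = L₁ − 10·log₁₀(r₂/r₁).
L₂ = 83 − 10·log₁₀(27.0/2.9) = 83 − 9.690 = 73.31 dB(A).

73.3 dB(A)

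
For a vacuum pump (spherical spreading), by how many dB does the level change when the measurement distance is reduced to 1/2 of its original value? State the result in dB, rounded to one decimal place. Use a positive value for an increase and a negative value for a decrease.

+6.0 dB

Point-source spreading: ΔL = −20·log₁₀(r₂/r₁).
ΔL = −20·log₁₀(0.5) = +6.02 dB.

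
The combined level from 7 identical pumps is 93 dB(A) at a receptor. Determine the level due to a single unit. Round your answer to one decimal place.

84.5 dB(A)

7 equal contributions raise the level by 10·log₁₀ 7 = 8.451 dB, so each unit alone gives 93 − 8.451.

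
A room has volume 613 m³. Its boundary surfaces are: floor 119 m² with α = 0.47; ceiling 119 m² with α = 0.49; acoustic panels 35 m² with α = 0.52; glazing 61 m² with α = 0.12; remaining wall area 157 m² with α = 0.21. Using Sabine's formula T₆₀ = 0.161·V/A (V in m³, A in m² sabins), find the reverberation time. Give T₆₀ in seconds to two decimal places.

0.57 s

Total absorption A = 119·0.47 + 119·0.49 + 35·0.52 + 61·0.12 + 157·0.21 = 172.73 m² sabins.
T₆₀ = 0.161·V/A = 0.161·613/172.73 = 0.571 s.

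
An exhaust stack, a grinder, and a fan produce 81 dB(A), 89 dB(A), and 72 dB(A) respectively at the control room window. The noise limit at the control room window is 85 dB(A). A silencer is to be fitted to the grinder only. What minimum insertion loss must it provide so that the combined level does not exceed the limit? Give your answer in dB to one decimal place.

6.6 dB

The untreated sources together contribute 10^(81/10) + 10^(72/10) = 1.417e+08, i.e. 81.51 dB(A).
To meet 85 dB(A) overall, the treated grinder may contribute at most 10^(85/10) − 1.417e+08 = 1.745e+08, i.e. 82.42 dB(A).
Required insertion loss = 89 − 82.42 = 6.58 dB.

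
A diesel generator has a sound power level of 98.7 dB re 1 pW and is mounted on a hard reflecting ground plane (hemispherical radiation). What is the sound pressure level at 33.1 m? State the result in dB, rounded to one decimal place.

60.3 dB

The power spreads over a hemisphere of area 2π·r², so L_p = L_w − 10·log₁₀(2π·r²).
2π·r² = 6884 m², 10·log₁₀ of that is 38.378 dB.
L_p = 98.7 − 38.378 = 60.32 dB.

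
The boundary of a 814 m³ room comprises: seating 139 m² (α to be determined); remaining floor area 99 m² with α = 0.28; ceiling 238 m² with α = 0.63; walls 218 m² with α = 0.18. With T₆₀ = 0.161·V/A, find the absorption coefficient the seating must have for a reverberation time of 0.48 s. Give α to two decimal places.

From T₆₀ = 0.161·V/A, the target T₆₀ = 0.48 s needs A = 0.161·814/0.48 = 273.03 m².
Absorption from the other surfaces = 99·0.28 + 238·0.63 + 218·0.18 = 216.90 m², so the seating must supply 56.13 m² over 139 m².
α = 56.13/139 = 0.404.

0.40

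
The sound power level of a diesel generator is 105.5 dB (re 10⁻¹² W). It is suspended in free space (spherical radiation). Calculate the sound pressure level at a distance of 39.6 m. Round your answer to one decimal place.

L_p = L_w − 10·log₁₀(4π·r²) with r = 39.6 m.
4π·r² = 1.971e+04 m², 10·log₁₀ of that is 42.946 dB.
L_p = 105.5 − 42.946 = 62.55 dB.

62.6 dB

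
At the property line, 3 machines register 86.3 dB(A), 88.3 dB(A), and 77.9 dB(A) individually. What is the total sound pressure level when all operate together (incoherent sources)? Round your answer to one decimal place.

For uncorrelated sources the intensities add, so convert each level to linear form, sum, and take 10·log₁₀ of the total.
Σ 10^(L/10) = 10^(86.3/10) + 10^(88.3/10) + 10^(77.9/10) = 1.164e+09.
L_total = 10·log₁₀(1.164e+09) = 90.66 dB(A).

90.7 dB(A)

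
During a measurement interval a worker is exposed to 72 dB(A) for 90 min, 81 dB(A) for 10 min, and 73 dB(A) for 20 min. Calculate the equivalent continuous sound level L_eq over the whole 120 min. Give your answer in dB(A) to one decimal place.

The energy average is taken in the linear domain: L_eq = 10·log₁₀[(Σ tᵢ·10^(Lᵢ/10))/T], T = 120 min.
Σ tᵢ·10^(Lᵢ/10) = 90·10^(72/10) + 10·10^(81/10) + 20·10^(73/10) = 3.084e+09.
L_eq = 10·log₁₀(3.084e+09/120) = 74.10 dB(A).

74.1 dB(A)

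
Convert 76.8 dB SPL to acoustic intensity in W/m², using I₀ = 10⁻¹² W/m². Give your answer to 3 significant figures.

I = I₀·10^(L/10) = 10⁻¹² × 10^(76.8/10) = 10^(-4.320).

4.79e-05 W/m²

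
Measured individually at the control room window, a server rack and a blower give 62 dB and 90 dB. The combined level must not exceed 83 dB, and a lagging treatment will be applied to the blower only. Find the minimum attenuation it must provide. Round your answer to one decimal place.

The untreated sources together contribute 10^(62/10) = 1.585e+06, i.e. 62.00 dB.
To meet 83 dB overall, the treated blower may contribute at most 10^(83/10) − 1.585e+06 = 1.979e+08, i.e. 82.97 dB.
So the blower must be reduced from 90 to 82.97 dB: IL = 7.03 dB.

7.0 dB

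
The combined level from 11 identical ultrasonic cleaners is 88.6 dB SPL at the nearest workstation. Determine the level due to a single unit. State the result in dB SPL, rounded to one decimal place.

Dividing the total intensity by 11 lowers the level by 10·log₁₀ 11 = 10.414 dB: L₁ = 88.6 − 10.414.

78.2 dB SPL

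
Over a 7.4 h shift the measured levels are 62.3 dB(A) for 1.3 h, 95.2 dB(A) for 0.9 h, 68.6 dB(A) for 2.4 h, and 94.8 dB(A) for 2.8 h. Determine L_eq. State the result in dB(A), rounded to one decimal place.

91.9 dB(A)

The energy average is taken in the linear domain: L_eq = 10·log₁₀[(Σ tᵢ·10^(Lᵢ/10))/T], T = 7.4 h.
Σ tᵢ·10^(Lᵢ/10) = 1.3·10^(62.3/10) + 0.9·10^(95.2/10) + 2.4·10^(68.6/10) + 2.8·10^(94.8/10) = 1.146e+10.
L_eq = 10·log₁₀(1.146e+10/7.4) = 91.90 dB(A).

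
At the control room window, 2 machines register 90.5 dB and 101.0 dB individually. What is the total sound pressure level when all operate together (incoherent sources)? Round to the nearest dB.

Incoherent sources combine by intensity addition: L_total = 10·log₁₀(Σ 10^(L_i/10)).
Σ 10^(L/10) = 10^(90.5/10) + 10^(101.0/10) = 1.371e+10.
L_total = 10·log₁₀(1.371e+10) = 101.37 dB.

101 dB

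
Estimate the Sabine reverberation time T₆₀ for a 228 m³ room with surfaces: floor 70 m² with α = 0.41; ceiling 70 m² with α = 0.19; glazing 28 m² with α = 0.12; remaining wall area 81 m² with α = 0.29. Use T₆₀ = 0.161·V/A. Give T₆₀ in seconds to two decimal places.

0.53 s

Total absorption A = 70·0.41 + 70·0.19 + 28·0.12 + 81·0.29 = 68.85 m² sabins.
T₆₀ = 0.161 × 228 / 68.85 = 0.533 s.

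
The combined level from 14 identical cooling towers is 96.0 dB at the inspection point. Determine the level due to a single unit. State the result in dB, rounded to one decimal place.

For N identical incoherent sources L_total = L₁ + 10·log₁₀ N, so L₁ = 96.0 − 10·log₁₀(14) = 96.0 − 11.461.

84.5 dB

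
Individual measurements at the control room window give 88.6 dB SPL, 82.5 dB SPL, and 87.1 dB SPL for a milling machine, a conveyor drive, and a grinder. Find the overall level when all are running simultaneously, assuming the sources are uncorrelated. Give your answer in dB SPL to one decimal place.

91.5 dB SPL

Incoherent sources combine by intensity addition: L_total = 10·log₁₀(Σ 10^(L_i/10)).
Σ 10^(L/10) = 10^(88.6/10) + 10^(82.5/10) + 10^(87.1/10) = 1.415e+09.
L_total = 10·log₁₀(1.415e+09) = 91.51 dB SPL.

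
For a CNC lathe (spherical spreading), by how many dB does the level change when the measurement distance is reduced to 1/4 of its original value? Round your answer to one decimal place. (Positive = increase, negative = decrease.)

+12.0 dB

Point-source spreading: ΔL = −20·log₁₀(r₂/r₁).
ΔL = −20·log₁₀(0.25) = +12.04 dB.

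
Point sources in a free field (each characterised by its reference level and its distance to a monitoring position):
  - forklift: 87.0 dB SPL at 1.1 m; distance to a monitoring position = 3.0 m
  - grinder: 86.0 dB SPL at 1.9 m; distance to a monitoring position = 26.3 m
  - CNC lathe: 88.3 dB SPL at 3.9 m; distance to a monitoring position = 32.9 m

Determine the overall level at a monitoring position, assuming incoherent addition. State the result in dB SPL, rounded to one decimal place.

First find each source's level at the receiver (point-source: −20·log₁₀(r/r_ref)), then combine on an intensity basis.
forklift: 87.0 − 20·log₁₀(3.0/1.1) = 87.0 − 8.71 = 78.29 dB SPL.
grinder: 86.0 − 20·log₁₀(26.3/1.9) = 86.0 − 22.82 = 63.18 dB SPL.
CNC lathe: 88.3 − 20·log₁₀(32.9/3.9) = 88.3 − 18.52 = 69.78 dB SPL.
Σ 10^(L/10) = 7.896e+07 → L_total = 10·log₁₀(7.896e+07) = 78.97 dB SPL.

79.0 dB SPL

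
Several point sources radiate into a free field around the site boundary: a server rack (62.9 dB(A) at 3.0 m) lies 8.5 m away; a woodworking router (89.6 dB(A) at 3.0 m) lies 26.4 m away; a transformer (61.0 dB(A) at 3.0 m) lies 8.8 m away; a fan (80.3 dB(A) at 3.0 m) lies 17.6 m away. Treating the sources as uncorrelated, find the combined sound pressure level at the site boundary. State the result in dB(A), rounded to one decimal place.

Apply inverse-square spreading to bring every level to the receiver, then sum 10^(L/10).
server rack: 62.9 − 20·log₁₀(8.5/3.0) = 62.9 − 9.05 = 53.85 dB(A).
woodworking router: 89.6 − 20·log₁₀(26.4/3.0) = 89.6 − 18.89 = 70.71 dB(A).
transformer: 61.0 − 20·log₁₀(8.8/3.0) = 61.0 − 9.35 = 51.65 dB(A).
fan: 80.3 − 20·log₁₀(17.6/3.0) = 80.3 − 15.37 = 64.93 dB(A).
Σ 10^(L/10) = 1.528e+07 → L_total = 10·log₁₀(1.528e+07) = 71.84 dB(A).

71.8 dB(A)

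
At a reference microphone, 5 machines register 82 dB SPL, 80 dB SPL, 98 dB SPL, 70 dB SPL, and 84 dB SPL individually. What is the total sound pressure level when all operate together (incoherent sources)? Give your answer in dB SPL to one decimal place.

Incoherent sources combine by intensity addition: L_total = 10·log₁₀(Σ 10^(L_i/10)).
Σ 10^(L/10) = 10^(82/10) + 10^(80/10) + 10^(98/10) + 10^(70/10) + 10^(84/10) = 6.829e+09.
L_total = 10·log₁₀(6.829e+09) = 98.34 dB SPL.

98.3 dB SPL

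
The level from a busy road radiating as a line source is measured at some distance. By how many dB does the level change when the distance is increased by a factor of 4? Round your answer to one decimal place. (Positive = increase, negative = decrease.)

-6.0 dB

A line source loses 3 dB per doubling of distance; generally ΔL = −10·log₁₀(r₂/r₁).
ΔL = −10·log₁₀(4) = -6.02 dB.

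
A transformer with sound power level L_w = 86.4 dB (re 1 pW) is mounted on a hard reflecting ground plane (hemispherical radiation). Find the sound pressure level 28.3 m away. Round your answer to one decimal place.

Free-field hemispherical radiation: L_p = L_w − 10·log₁₀(2π·r²), r = 28.3 m.
2π·r² = 5032 m², 10·log₁₀ of that is 37.018 dB.
L_p = 86.4 − 37.018 = 49.38 dB.

49.4 dB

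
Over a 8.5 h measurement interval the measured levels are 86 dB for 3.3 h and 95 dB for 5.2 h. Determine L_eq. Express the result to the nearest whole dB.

93 dB

L_eq = 10·log₁₀[(1/T)·Σ tᵢ·10^(Lᵢ/10)] with T = 8.5 h.
Σ tᵢ·10^(Lᵢ/10) = 3.3·10^(86/10) + 5.2·10^(95/10) = 1.776e+10.
L_eq = 10·log₁₀(1.776e+10/8.5) = 93.20 dB.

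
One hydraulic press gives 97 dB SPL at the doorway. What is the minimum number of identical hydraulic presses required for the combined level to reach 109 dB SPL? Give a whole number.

Need L₁ + 10·log₁₀ N ≥ 109, i.e. log₁₀ N ≥ 1.20.
N ≥ 10^(12.0/10) = 15.849, so N = 16.

16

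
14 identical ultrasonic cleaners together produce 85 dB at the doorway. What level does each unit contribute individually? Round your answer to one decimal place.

73.5 dB

Dividing the total intensity by 14 lowers the level by 10·log₁₀ 14 = 11.461 dB: L₁ = 85 − 11.461.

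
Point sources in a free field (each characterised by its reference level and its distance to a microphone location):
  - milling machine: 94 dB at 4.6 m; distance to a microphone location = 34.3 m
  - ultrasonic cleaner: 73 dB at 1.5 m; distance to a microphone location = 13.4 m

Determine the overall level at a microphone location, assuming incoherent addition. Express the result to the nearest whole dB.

77 dB

Propagate each source to the receiver with L = L_ref − 20·log₁₀(r/r_ref), then add intensities.
milling machine: 94 − 20·log₁₀(34.3/4.6) = 94 − 17.45 = 76.55 dB.
ultrasonic cleaner: 73 − 20·log₁₀(13.4/1.5) = 73 − 19.02 = 53.98 dB.
Σ 10^(L/10) = 4.543e+07 → L_total = 10·log₁₀(4.543e+07) = 76.57 dB.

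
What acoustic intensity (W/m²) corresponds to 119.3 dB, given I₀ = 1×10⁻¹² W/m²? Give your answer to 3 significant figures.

L = 10·log₁₀(I/I₀) ⇒ I = I₀·10^(L/10) = 10⁻¹² × 10^11.93.

0.851 W/m²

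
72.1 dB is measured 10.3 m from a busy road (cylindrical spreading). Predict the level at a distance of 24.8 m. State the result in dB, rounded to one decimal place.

68.3 dB

Cylindrical spreading from a line source gives a 10·log₁₀(r₂/r₁) drop.
L₂ = 72.1 − 10·log₁₀(24.8/10.3) = 72.1 − 3.816 = 68.28 dB.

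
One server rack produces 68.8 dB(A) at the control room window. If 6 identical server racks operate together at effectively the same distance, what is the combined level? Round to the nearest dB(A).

N identical incoherent sources raise the level by 10·log₁₀ N.
L_total = 68.8 + 10·log₁₀(6) = 68.8 + 7.782 = 76.58 dB(A).

77 dB(A)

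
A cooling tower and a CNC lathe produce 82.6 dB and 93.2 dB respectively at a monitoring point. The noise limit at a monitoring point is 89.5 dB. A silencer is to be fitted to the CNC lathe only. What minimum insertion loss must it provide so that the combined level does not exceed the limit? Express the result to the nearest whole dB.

Everything except the CNC lathe sums to 10^(82.6/10) = 1.820e+08 in linear terms, 82.60 dB.
The limit corresponds to 10^(89.5/10) = 8.913e+08; subtracting the fixed part leaves 7.093e+08 for the CNC lathe, i.e. 88.51 dB.
So the CNC lathe must be reduced from 93.2 to 88.51 dB: IL = 4.69 dB.

5 dB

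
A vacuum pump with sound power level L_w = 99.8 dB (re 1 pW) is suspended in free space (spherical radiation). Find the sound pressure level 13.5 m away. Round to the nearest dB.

66 dB

L_p = L_w − 10·log₁₀(4π·r²) with r = 13.5 m.
4π·r² = 2290 m², 10·log₁₀ of that is 33.599 dB.
L_p = 99.8 − 33.599 = 66.20 dB.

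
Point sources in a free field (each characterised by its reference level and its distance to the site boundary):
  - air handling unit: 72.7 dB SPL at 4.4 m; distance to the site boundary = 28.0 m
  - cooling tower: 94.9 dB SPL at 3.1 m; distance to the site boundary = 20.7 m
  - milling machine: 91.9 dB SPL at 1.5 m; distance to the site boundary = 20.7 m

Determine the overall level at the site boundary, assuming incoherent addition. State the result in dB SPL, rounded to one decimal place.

First find each source's level at the receiver (point-source: −20·log₁₀(r/r_ref)), then combine on an intensity basis.
air handling unit: 72.7 − 20·log₁₀(28.0/4.4) = 72.7 − 16.07 = 56.63 dB SPL.
cooling tower: 94.9 − 20·log₁₀(20.7/3.1) = 94.9 − 16.49 = 78.41 dB SPL.
milling machine: 91.9 − 20·log₁₀(20.7/1.5) = 91.9 − 22.80 = 69.10 dB SPL.
Σ 10^(L/10) = 7.790e+07 → L_total = 10·log₁₀(7.790e+07) = 78.92 dB SPL.

78.9 dB SPL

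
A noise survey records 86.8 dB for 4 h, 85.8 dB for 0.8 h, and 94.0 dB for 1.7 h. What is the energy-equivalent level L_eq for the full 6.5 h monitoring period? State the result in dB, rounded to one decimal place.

The energy average is taken in the linear domain: L_eq = 10·log₁₀[(Σ tᵢ·10^(Lᵢ/10))/T], T = 6.5 h.
Σ tᵢ·10^(Lᵢ/10) = 4·10^(86.8/10) + 0.8·10^(85.8/10) + 1.7·10^(94.0/10) = 6.489e+09.
L_eq = 10·log₁₀(6.489e+09/6.5) = 89.99 dB.

90.0 dB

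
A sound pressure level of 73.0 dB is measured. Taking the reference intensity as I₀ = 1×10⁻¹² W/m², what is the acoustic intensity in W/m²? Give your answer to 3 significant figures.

L = 10·log₁₀(I/I₀) ⇒ I = I₀·10^(L/10) = 10⁻¹² × 10^7.30.

2.00e-05 W/m²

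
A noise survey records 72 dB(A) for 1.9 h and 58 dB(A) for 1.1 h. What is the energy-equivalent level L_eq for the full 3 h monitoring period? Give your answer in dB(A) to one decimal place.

Weight each interval's intensity by its duration and average over T = 3 h:
Σ tᵢ·10^(Lᵢ/10) = 1.9·10^(72/10) + 1.1·10^(58/10) = 3.081e+07.
L_eq = 10·log₁₀(3.081e+07/3) = 70.12 dB(A).

70.1 dB(A)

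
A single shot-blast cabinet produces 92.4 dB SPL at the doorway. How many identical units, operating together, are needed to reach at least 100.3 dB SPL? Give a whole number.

Need L₁ + 10·log₁₀ N ≥ 100.3, i.e. log₁₀ N ≥ 0.79.
N ≥ 10^(7.9/10) = 6.166, so N = 7.

7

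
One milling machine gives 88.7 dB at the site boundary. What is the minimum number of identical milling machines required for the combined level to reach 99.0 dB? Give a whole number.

11

The shortfall is 99.0 − 88.7 = 10.3 dB, and N units add 10·log₁₀ N, so need 10·log₁₀ N ≥ 10.3.
N ≥ 10^(10.3/10) = 10.715, so N = 11.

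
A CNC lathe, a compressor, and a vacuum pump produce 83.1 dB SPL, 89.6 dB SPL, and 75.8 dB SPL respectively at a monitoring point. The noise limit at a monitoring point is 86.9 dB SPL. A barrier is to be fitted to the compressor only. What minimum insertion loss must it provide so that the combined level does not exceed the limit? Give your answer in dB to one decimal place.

Everything except the compressor sums to 10^(83.1/10) + 10^(75.8/10) = 2.422e+08 in linear terms, 83.84 dB SPL.
The limit corresponds to 10^(86.9/10) = 4.898e+08; subtracting the fixed part leaves 2.476e+08 for the compressor, i.e. 83.94 dB SPL.
So the compressor must be reduced from 89.6 to 83.94 dB SPL: IL = 5.66 dB.

5.7 dB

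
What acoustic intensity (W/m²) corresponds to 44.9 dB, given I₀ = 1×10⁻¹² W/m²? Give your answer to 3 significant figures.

I/I₀ = 10^(44.9/10) = 3.09e+04, so I = 3.09e+04 × 10⁻¹² W/m².

3.09e-08 W/m²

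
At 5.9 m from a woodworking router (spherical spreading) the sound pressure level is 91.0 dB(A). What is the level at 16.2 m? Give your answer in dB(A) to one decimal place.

82.2 dB(A)

For a point source, L₂ = L₁ − 20·log₁₀(r₂/r₁).
L₂ = 91.0 − 20·log₁₀(16.2/5.9) = 91.0 − 8.773 = 82.23 dB(A).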